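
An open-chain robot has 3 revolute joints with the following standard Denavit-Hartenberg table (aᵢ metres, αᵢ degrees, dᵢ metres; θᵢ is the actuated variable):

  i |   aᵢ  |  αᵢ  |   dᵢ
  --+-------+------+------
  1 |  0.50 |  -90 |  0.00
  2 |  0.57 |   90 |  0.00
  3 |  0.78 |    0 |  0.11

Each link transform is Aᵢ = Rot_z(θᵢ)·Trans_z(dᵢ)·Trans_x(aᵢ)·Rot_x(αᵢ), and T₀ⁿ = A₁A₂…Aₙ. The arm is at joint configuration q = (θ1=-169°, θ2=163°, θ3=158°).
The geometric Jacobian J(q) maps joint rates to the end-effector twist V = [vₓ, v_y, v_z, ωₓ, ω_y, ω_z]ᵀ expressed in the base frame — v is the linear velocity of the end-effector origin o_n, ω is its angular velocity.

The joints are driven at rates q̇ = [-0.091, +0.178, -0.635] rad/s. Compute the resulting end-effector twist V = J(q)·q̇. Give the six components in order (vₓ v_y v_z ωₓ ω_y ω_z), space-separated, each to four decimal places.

o_n = [-0.6104, -0.4163, -0.0604]
J₁: ẑ×o_n = [0.4163, -0.6104, 0.0000], ω = ẑ
J2: z=[0.1908, -0.9816, 0.0000] o=[-0.4908, -0.0954, 0.0000] → [0.0593, 0.0115, -0.1787, 0.1908, -0.9816, 0.0000]
J3: z=[-0.2870, -0.0558, -0.9563] o=[0.0443, 0.0086, -0.1667] → [-0.4123, 0.6566, 0.0854, -0.2870, -0.0558, -0.9563]
V = J·q̇ = [0.2345, -0.3593, -0.0861, 0.2162, -0.1393, 0.5163]

0.2345 -0.3593 -0.0861 0.2162 -0.1393 0.5163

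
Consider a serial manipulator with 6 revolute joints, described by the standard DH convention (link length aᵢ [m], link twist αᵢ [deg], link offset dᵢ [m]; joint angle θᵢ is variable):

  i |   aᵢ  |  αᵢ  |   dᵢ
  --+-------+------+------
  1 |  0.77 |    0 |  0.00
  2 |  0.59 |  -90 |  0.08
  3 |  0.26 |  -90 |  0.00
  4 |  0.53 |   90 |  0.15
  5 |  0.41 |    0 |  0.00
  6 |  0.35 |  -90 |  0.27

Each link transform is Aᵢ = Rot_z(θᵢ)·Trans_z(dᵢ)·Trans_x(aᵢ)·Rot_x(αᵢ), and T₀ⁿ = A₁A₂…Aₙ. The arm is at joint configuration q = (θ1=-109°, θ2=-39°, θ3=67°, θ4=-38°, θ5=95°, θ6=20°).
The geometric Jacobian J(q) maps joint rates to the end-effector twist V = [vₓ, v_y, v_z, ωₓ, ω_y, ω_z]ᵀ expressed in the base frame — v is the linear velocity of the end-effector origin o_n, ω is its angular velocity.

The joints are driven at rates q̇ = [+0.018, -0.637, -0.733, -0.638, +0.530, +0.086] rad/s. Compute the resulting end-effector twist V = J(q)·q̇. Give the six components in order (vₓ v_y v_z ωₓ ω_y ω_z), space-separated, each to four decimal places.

-0.5958 -0.2193 0.1061 -0.5036 -0.0227 -0.0206

o_n = [0.0368, -1.0508, -0.5997]
J₁: ẑ×o_n = [1.0508, 0.0368, -0.0000], ω = ẑ
J2: z=[0.0000, 0.0000, 1.0000] o=[-0.2507, -0.7280, 0.0000] → [0.3227, 0.2874, -0.0000, 0.0000, 0.0000, 1.0000]
J3: z=[0.5299, -0.8480, 0.0000] o=[-0.7510, -1.0407, 0.0800] → [0.5764, 0.3602, 0.6628, 0.5299, -0.8480, 0.0000]
J4: z=[0.7806, 0.4878, -0.3907] o=[-0.8372, -1.0945, -0.1593] → [-0.1977, 0.0023, -0.3921, 0.7806, 0.4878, -0.3907]
J5: z=[0.6216, -0.5408, 0.5667] o=[-0.6856, -1.3846, -0.6024] → [-0.1906, 0.4077, 0.5981, 0.6216, -0.5408, 0.5667]
J6: z=[0.6216, -0.5408, 0.5667] o=[-0.3691, -1.1608, -0.7361] → [-0.1361, 0.1452, 0.2879, 0.6216, -0.5408, 0.5667]
V = J·q̇ = [-0.5958, -0.2193, 0.1061, -0.5036, -0.0227, -0.0206]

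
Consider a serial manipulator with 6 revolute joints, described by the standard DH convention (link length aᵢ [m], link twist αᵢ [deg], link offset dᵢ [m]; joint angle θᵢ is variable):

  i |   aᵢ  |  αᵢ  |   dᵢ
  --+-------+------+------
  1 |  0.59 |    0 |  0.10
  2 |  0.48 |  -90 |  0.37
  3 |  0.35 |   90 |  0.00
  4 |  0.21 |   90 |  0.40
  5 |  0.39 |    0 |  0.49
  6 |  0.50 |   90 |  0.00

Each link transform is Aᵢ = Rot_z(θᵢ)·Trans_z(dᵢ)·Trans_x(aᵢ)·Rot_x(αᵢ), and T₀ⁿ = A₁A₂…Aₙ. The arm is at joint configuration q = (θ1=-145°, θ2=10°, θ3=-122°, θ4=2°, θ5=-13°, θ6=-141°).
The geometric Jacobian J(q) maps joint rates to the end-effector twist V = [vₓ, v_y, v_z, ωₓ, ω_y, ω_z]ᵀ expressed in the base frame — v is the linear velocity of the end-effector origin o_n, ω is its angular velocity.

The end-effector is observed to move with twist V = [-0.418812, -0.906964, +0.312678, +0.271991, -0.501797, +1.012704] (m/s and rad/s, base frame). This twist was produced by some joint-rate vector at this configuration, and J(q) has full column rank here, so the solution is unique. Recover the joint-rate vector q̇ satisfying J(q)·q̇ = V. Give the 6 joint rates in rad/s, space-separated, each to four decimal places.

o_n = [-0.9195, -0.0890, 0.8512]
J₁: ẑ×o_n = [0.0890, -0.9195, 0.0000], ω = ẑ
J2: z=[0.0000, 0.0000, 1.0000] o=[-0.4833, -0.3384, 0.1000] → [-0.2494, -0.4362, 0.0000, 0.0000, 0.0000, 1.0000]
J3: z=[0.7071, -0.7071, 0.0000] o=[-0.8227, -0.6778, 0.4700] → [-0.2695, -0.2695, 0.3479, 0.7071, -0.7071, 0.0000]
J4: z=[0.5997, 0.5997, -0.5299] o=[-0.6916, -0.5467, 0.7668] → [0.2931, 0.0702, 0.4111, 0.5997, 0.5997, -0.5299]
J5: z=[-0.6936, 0.7198, 0.0296] o=[-0.3679, -0.2334, 0.7328] → [0.0809, 0.0657, 0.2969, -0.6936, 0.7198, 0.0296]
J6: z=[-0.6936, 0.7198, 0.0296] o=[-0.6087, 0.1996, 1.1159] → [-0.1820, -0.1928, 0.4239, -0.6936, 0.7198, 0.0296]
q̇ = J⁺·V = [0.4400, 0.4610, 0.7940, -0.1970, -0.1000, 0.3470]

0.4400 0.4610 0.7940 -0.1970 -0.1000 0.3470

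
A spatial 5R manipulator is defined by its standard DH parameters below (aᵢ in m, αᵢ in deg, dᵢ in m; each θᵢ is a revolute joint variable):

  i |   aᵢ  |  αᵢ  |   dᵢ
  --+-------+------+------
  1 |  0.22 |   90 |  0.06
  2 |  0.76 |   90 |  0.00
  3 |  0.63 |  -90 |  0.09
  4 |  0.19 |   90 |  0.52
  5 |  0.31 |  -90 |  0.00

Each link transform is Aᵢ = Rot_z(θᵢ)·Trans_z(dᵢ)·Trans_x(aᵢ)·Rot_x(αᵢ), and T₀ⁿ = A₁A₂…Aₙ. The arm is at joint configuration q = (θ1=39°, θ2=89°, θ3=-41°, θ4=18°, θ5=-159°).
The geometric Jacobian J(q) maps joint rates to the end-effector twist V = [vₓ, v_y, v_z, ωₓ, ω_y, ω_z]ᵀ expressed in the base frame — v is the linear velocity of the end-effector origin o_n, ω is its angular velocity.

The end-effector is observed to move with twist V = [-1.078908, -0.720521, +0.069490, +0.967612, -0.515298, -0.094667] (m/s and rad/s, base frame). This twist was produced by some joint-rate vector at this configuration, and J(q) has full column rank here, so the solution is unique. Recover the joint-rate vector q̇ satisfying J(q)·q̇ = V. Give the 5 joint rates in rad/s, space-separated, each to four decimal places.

o_n = [0.2573, 0.2633, 1.4901]
J₁: ẑ×o_n = [-0.2633, 0.2573, 0.0000], ω = ẑ
J2: z=[0.6293, -0.7771, 0.0000] o=[0.1710, 0.1385, 0.0600] → [-1.1114, -0.9000, 0.1457, 0.6293, -0.7771, 0.0000]
J3: z=[0.7770, 0.6292, -0.0175] o=[0.1813, 0.1468, 0.8199] → [0.4237, -0.5221, 0.0427, 0.7770, 0.6292, -0.0175]
J4: z=[0.4839, -0.5793, 0.6560] o=[-0.0024, 0.5299, 1.2937] → [0.0611, 0.0754, 0.0215, 0.4839, -0.5793, 0.6560]
J5: z=[0.6146, 0.7585, 0.2166] o=[0.1308, 0.2853, 1.7722] → [-0.2092, 0.2008, -0.1095, 0.6146, 0.7585, 0.2166]
q̇ = J⁺·V = [-0.4070, 0.9190, -0.1380, 0.2780, 0.5890]

-0.4070 0.9190 -0.1380 0.2780 0.5890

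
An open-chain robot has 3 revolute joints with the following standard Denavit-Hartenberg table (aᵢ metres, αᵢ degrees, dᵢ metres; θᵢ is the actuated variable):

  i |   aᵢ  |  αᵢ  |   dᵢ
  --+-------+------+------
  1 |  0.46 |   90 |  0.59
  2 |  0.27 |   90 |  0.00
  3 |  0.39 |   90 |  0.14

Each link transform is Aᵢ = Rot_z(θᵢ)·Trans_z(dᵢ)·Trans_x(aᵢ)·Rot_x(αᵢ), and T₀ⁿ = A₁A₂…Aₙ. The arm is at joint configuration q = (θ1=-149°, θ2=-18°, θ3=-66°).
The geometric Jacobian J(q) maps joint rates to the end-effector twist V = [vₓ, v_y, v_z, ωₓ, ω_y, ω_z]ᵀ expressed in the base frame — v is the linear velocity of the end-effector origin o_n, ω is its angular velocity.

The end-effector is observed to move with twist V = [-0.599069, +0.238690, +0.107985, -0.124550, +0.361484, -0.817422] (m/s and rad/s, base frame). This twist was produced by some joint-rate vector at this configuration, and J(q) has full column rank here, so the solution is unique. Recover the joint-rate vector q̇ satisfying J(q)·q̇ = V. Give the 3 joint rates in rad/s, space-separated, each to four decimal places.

-0.5730 0.3740 0.2570

o_n = [-0.5231, -0.7300, 0.3244]
J₁: ẑ×o_n = [0.7300, -0.5231, 0.0000], ω = ẑ
J2: z=[-0.5150, 0.8572, 0.0000] o=[-0.3943, -0.2369, 0.5900] → [-0.2277, -0.1368, 0.3644, -0.5150, 0.8572, 0.0000]
J3: z=[0.2649, 0.1592, -0.9511] o=[-0.6144, -0.3692, 0.5066] → [-0.3721, -0.0385, -0.1101, 0.2649, 0.1592, -0.9511]
q̇ = J⁺·V = [-0.5730, 0.3740, 0.2570]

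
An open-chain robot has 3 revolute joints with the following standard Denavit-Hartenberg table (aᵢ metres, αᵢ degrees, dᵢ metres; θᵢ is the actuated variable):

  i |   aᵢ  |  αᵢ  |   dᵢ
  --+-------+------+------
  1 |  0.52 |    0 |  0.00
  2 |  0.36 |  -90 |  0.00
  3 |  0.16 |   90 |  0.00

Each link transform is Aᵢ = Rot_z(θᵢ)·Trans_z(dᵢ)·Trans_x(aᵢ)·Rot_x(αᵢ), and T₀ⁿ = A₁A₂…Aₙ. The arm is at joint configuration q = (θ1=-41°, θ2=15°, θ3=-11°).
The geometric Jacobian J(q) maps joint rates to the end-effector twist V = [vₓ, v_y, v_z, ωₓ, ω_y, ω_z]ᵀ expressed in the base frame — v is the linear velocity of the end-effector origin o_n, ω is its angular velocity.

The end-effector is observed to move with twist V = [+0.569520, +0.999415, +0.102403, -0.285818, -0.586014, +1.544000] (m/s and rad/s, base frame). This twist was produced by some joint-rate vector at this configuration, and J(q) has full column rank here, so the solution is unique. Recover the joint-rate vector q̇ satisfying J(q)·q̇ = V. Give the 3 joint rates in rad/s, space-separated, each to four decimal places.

0.6960 0.8480 -0.6520

o_n = [0.8572, -0.5678, 0.0305]
J₁: ẑ×o_n = [0.5678, 0.8572, -0.0000], ω = ẑ
J2: z=[0.0000, 0.0000, 1.0000] o=[0.3924, -0.3412, 0.0000] → [0.2267, 0.4647, -0.0000, 0.0000, 0.0000, 1.0000]
J3: z=[0.4384, 0.8988, 0.0000] o=[0.7160, -0.4990, 0.0000] → [0.0274, -0.0134, -0.1571, 0.4384, 0.8988, 0.0000]
q̇ = J⁺·V = [0.6960, 0.8480, -0.6520]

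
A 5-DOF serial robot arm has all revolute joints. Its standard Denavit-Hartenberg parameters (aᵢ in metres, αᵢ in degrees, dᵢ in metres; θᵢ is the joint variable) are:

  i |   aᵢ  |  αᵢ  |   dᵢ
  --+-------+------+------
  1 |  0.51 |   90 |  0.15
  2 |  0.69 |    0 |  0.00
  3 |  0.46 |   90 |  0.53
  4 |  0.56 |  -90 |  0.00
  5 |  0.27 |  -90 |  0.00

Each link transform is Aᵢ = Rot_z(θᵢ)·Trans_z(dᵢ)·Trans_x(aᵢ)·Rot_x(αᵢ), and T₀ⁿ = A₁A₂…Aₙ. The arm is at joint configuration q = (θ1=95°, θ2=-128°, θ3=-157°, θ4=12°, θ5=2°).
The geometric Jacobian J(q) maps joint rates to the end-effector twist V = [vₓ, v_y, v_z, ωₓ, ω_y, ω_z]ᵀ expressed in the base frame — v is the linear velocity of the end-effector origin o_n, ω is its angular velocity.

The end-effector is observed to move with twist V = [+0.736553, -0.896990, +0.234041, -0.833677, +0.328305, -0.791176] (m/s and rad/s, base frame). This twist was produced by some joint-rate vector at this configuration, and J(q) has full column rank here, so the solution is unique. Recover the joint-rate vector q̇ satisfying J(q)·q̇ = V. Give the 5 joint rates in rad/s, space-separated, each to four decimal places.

-0.8920 -0.7230 0.8660 0.3600 -0.9660

o_n = [0.6645, 0.4649, 0.8371]
J₁: ẑ×o_n = [-0.4649, 0.6645, 0.0000], ω = ẑ
J2: z=[0.9962, 0.0872, 0.0000] o=[-0.0444, 0.5081, 0.1500] → [0.0599, -0.6845, -0.1048, 0.9962, 0.0872, 0.0000]
J3: z=[0.9962, 0.0872, 0.0000] o=[-0.0074, 0.0849, -0.3937] → [0.1073, -1.2261, 0.3200, 0.9962, 0.0872, 0.0000]
J4: z=[-0.0842, 0.9623, -0.2588] o=[0.5102, 0.2497, 0.0506] → [0.8125, 0.0263, -0.1667, -0.0842, 0.9623, -0.2588]
J5: z=[0.9791, 0.0316, -0.2008] o=[0.6138, 0.4010, 0.5797] → [0.0210, -0.2622, 0.0609, 0.9791, 0.0316, -0.2008]
q̇ = J⁺·V = [-0.8920, -0.7230, 0.8660, 0.3600, -0.9660]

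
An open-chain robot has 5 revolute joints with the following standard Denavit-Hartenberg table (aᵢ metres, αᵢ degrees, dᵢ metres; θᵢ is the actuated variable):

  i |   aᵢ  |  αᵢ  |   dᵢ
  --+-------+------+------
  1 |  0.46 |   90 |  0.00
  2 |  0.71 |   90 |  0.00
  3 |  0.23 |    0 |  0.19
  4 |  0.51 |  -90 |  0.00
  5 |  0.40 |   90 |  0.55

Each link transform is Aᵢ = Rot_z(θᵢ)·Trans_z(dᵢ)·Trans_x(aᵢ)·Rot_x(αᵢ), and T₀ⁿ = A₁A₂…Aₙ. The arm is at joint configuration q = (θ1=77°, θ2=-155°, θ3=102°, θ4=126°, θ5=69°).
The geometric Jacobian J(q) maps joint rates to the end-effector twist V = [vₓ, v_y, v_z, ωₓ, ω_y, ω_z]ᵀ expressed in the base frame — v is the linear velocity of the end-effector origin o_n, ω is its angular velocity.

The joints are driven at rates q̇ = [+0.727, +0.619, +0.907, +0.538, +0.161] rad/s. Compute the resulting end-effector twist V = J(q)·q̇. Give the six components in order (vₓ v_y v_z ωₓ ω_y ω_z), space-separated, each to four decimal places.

o_n = [-0.6208, 0.1055, -0.4341]
J₁: ẑ×o_n = [-0.1055, -0.6208, 0.0000], ω = ẑ
J2: z=[0.9744, -0.2250, 0.0000] o=[0.1035, 0.4482, 0.0000] → [0.0976, 0.4229, -0.4968, 0.9744, -0.2250, 0.0000]
J3: z=[-0.0951, -0.4118, 0.9063] o=[-0.0413, -0.1788, -0.3001] → [-0.2025, -0.5379, -0.2656, -0.0951, -0.4118, 0.9063]
J4: z=[-0.0951, -0.4118, 0.9063] o=[0.1696, -0.2654, -0.1077] → [-0.2017, -0.7474, -0.3607, -0.0951, -0.4118, 0.9063]
J5: z=[-0.8035, -0.5057, -0.3141] o=[-0.1301, 0.1212, 0.0366] → [0.2331, -0.2241, -0.2355, -0.8035, -0.5057, -0.3141]
V = J·q̇ = [-0.2709, -1.1155, -0.7805, 0.3364, -0.8157, 1.9861]

-0.2709 -1.1155 -0.7805 0.3364 -0.8157 1.9861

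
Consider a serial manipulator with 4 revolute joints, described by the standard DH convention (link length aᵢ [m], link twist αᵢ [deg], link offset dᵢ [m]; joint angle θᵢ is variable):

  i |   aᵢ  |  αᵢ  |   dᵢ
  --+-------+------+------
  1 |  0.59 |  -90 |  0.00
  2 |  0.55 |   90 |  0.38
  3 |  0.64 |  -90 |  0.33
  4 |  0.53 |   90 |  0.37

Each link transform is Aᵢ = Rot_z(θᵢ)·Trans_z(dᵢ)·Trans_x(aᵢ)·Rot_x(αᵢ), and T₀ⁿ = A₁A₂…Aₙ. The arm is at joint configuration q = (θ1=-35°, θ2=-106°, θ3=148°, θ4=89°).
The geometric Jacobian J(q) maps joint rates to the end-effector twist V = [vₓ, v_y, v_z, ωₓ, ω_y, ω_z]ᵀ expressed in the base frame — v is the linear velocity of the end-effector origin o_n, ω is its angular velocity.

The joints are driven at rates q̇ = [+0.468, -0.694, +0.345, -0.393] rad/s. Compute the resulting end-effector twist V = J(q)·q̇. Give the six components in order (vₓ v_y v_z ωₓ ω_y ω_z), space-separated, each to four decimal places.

o_n = [0.9204, -0.1437, -0.1339]
J₁: ẑ×o_n = [0.1437, 0.9204, -0.0000], ω = ẑ
J2: z=[0.5736, 0.8192, 0.0000] o=[0.4833, -0.3384, 0.0000] → [-0.1097, 0.0768, -0.2464, 0.5736, 0.8192, 0.0000]
J3: z=[-0.7874, 0.5514, -0.2756] o=[0.5771, 0.0598, 0.5287] → [-0.4214, -0.6164, -0.0291, -0.7874, 0.5514, -0.2756]
J4: z=[-0.3668, -0.7785, -0.5094] o=[0.6343, 0.4338, -0.0840] → [-0.2553, -0.1641, 0.4345, -0.3668, -0.7785, -0.5094]
V = J·q̇ = [0.0983, 0.2293, -0.0098, -0.5256, -0.0723, 0.5731]

0.0983 0.2293 -0.0098 -0.5256 -0.0723 0.5731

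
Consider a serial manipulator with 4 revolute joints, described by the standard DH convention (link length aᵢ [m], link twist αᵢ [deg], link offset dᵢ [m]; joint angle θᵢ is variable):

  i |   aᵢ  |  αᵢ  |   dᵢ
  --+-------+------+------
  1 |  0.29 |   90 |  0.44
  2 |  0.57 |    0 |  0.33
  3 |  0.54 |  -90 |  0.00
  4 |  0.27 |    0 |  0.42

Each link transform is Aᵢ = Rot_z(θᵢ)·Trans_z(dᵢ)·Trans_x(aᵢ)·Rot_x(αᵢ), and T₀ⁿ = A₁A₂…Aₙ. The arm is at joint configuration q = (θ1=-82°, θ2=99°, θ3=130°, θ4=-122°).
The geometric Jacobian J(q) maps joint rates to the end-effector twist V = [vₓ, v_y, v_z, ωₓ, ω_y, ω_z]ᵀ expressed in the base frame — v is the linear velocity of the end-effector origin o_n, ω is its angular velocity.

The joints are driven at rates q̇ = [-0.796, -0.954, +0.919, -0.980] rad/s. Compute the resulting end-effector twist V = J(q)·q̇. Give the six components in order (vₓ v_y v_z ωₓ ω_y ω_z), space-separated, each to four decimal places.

-0.0335 -0.2261 0.2524 -0.0683 0.7373 -0.1531

o_n = [-0.5177, -0.3327, 0.4279]
J₁: ẑ×o_n = [0.3327, -0.5177, 0.0000], ω = ẑ
J2: z=[-0.9903, -0.1392, 0.0000] o=[0.0404, -0.2872, 0.4400] → [0.0017, -0.0120, -0.0326, -0.9903, -0.1392, 0.0000]
J3: z=[-0.9903, -0.1392, 0.0000] o=[-0.2988, -0.2448, 1.0030] → [0.0800, -0.5695, 0.0566, -0.9903, -0.1392, 0.0000]
J4: z=[0.1050, -0.7474, -0.6561] o=[-0.3481, 0.1060, 0.5954] → [-0.1626, 0.1288, -0.1728, 0.1050, -0.7474, -0.6561]
V = J·q̇ = [-0.0335, -0.2261, 0.2524, -0.0683, 0.7373, -0.1531]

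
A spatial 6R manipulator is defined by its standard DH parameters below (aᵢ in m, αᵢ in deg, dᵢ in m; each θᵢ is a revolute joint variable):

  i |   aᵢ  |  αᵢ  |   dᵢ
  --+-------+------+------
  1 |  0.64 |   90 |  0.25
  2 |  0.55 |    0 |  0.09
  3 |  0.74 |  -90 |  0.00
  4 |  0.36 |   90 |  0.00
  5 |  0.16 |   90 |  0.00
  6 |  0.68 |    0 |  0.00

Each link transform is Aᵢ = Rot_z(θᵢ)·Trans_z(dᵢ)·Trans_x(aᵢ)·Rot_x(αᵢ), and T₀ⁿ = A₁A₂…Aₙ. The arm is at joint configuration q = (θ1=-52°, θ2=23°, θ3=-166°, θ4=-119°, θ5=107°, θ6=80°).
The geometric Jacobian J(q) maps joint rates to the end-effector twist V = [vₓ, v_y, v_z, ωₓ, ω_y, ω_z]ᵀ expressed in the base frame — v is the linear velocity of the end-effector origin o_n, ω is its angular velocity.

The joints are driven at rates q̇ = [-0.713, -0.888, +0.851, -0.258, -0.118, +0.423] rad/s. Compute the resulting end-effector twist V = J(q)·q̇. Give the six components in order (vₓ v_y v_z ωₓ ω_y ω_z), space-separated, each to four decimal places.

-0.5884 -0.5628 -0.1992 -0.2988 -0.2250 -0.5498

o_n = [0.7877, -1.0229, 0.2410]
J₁: ẑ×o_n = [1.0229, 0.7877, -0.0000], ω = ẑ
J2: z=[-0.7880, -0.6157, 0.0000] o=[0.3940, -0.5043, 0.2500] → [0.0056, -0.0071, 0.6510, -0.7880, -0.6157, 0.0000]
J3: z=[-0.7880, -0.6157, 0.0000] o=[0.6348, -0.9587, 0.4649] → [0.1379, -0.1765, 0.1447, -0.7880, -0.6157, 0.0000]
J4: z=[0.3705, -0.4742, -0.7986] o=[0.2709, -0.4930, 0.0196] → [-0.5282, -0.4947, 0.0487, 0.3705, -0.4742, -0.7986]
J5: z=[0.8121, -0.2519, 0.5264] o=[0.1086, -0.7967, 0.1246] → [0.0898, 0.2629, -0.0127, 0.8121, -0.2519, 0.5264]
J6: z=[-0.3228, -0.9454, 0.0455] o=[0.1864, -0.8298, -0.0113] → [-0.2297, 0.1088, 0.6307, -0.3228, -0.9454, 0.0455]
V = J·q̇ = [-0.5884, -0.5628, -0.1992, -0.2988, -0.2250, -0.5498]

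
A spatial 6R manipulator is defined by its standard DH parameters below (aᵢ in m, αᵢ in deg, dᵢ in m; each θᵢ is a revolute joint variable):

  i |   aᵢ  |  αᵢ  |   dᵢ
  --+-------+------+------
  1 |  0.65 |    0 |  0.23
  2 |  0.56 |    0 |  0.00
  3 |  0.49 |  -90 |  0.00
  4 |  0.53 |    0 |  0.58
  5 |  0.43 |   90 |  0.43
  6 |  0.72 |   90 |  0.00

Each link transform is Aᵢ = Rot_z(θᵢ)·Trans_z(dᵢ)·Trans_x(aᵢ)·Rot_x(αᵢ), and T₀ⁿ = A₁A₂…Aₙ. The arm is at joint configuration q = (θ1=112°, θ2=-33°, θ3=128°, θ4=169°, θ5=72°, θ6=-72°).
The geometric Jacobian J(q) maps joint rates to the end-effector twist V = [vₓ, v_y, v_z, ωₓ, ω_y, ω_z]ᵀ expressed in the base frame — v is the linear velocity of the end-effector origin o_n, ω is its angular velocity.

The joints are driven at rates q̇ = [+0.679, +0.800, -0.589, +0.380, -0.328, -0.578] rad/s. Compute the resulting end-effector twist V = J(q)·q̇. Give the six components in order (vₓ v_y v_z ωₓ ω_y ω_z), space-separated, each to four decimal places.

o_n = [0.3198, 1.0199, 0.6996]
J₁: ẑ×o_n = [-1.0199, 0.3198, 0.0000], ω = ẑ
J2: z=[0.0000, 0.0000, 1.0000] o=[-0.2435, 0.6027, 0.2300] → [-0.4173, 0.5633, 0.0000, 0.0000, 0.0000, 1.0000]
J3: z=[0.0000, 0.0000, 1.0000] o=[-0.1366, 1.1524, 0.2300] → [0.1324, 0.4565, -0.0000, 0.0000, 0.0000, 1.0000]
J4: z=[0.4540, -0.8910, 0.0000] o=[-0.5732, 0.9299, 0.2300] → [-0.4184, -0.2132, 0.8366, 0.4540, -0.8910, 0.0000]
J5: z=[0.4540, -0.8910, 0.0000] o=[0.1536, 0.6493, 0.1289] → [-0.5085, -0.2591, 0.3163, 0.4540, -0.8910, 0.0000]
J6: z=[0.7793, 0.3971, -0.4848] o=[0.5346, 0.3608, 0.5050] → [0.3968, -0.0475, 0.5989, 0.7793, 0.3971, -0.4848]
V = J·q̇ = [-1.3259, 0.4304, -0.1320, -0.4268, -0.2758, 1.1702]

-1.3259 0.4304 -0.1320 -0.4268 -0.2758 1.1702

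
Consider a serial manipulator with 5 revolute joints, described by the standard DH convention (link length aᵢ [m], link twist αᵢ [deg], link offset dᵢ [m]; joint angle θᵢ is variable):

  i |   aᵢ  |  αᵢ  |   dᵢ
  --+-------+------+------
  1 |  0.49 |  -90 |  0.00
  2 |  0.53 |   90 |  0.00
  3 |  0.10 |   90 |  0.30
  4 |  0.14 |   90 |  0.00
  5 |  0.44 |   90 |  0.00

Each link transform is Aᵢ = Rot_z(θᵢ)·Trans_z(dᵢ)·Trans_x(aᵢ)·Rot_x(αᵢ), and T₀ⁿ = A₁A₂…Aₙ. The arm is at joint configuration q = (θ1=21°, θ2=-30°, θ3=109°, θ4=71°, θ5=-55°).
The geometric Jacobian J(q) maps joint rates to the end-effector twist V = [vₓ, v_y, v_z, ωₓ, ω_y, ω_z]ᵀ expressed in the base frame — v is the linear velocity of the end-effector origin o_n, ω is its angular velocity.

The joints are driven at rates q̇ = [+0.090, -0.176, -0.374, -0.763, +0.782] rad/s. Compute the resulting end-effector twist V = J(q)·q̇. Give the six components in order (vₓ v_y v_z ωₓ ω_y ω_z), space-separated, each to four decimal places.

-0.3241 0.5148 0.1555 -0.5829 0.0705 -0.9355

o_n = [0.2022, 0.1826, 0.6386]
J₁: ẑ×o_n = [-0.1826, 0.2022, 0.0000], ω = ẑ
J2: z=[-0.3584, 0.9336, 0.0000] o=[0.4575, 0.1756, 0.0000] → [0.5962, 0.2289, 0.2359, -0.3584, 0.9336, 0.0000]
J3: z=[-0.4668, -0.1792, 0.8660] o=[0.8860, 0.3401, 0.2650] → [0.0695, -0.4178, -0.0490, -0.4668, -0.1792, 0.8660]
J4: z=[0.6478, 0.5974, 0.4728] o=[0.6857, 0.3645, 0.5085] → [0.1637, -0.3129, 0.1710, 0.6478, 0.5974, 0.4728]
J5: z=[-0.4173, 0.7974, -0.4359] o=[0.5965, 0.3764, 0.6157] → [-0.0662, 0.1814, 0.3953, -0.4173, 0.7974, -0.4359]
V = J·q̇ = [-0.3241, 0.5148, 0.1555, -0.5829, 0.0705, -0.9355]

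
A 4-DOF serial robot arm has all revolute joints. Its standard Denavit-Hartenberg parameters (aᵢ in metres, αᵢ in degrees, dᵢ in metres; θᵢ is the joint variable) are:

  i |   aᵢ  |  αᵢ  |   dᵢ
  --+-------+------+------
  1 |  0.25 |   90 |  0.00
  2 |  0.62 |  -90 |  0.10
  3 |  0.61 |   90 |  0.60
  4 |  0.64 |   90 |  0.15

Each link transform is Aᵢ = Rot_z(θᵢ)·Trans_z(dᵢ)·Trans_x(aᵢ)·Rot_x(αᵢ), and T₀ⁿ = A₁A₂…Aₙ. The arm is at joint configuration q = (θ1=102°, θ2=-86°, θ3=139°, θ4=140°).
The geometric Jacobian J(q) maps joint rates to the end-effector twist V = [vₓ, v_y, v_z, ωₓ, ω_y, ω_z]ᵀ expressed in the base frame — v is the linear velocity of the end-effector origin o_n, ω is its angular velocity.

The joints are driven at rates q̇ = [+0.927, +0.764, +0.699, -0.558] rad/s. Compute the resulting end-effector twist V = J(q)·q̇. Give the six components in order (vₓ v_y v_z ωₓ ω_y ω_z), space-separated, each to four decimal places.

-1.4570 0.2947 1.1299 1.0196 0.9035 1.3409

o_n = [-0.3606, 1.2552, -0.5560]
J₁: ẑ×o_n = [-1.2552, -0.3606, 0.0000], ω = ẑ
J2: z=[0.9781, 0.2079, 0.0000] o=[-0.0520, 0.2445, 0.0000] → [-0.1156, 0.5438, 1.0527, 0.9781, 0.2079, 0.0000]
J3: z=[-0.2074, 0.9758, 0.0698] o=[0.0368, 0.3076, -0.6185] → [-0.0051, -0.0148, 0.1913, -0.2074, 0.9758, 0.0698]
J4: z=[-0.7477, -0.1121, -0.6545] o=[-0.4724, 0.7785, -0.1174] → [0.3612, -0.4011, -0.3439, -0.7477, -0.1121, -0.6545]
V = J·q̇ = [-1.4570, 0.2947, 1.1299, 1.0196, 0.9035, 1.3409]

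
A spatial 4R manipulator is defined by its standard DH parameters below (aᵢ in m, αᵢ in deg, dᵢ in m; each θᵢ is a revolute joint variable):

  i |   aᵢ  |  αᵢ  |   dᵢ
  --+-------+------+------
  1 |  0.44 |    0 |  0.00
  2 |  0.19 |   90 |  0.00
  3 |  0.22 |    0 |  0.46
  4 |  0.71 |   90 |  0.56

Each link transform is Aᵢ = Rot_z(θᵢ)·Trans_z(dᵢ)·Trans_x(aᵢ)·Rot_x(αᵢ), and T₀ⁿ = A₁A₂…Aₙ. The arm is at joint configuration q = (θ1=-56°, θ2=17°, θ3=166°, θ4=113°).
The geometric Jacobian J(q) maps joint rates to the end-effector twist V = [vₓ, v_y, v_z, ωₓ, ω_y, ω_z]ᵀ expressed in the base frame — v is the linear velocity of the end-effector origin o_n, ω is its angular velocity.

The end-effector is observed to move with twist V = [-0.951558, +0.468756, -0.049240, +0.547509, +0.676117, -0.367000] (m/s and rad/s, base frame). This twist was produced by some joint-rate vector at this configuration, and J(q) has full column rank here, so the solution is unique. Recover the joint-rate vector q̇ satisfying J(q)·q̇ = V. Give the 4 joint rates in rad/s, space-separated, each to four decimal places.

o_n = [-0.3278, -1.2126, -0.6480]
J₁: ẑ×o_n = [1.2126, -0.3278, 0.0000], ω = ẑ
J2: z=[0.0000, 0.0000, 1.0000] o=[0.2460, -0.3648, 0.0000] → [0.8478, -0.5738, 0.0000, 0.0000, 0.0000, 1.0000]
J3: z=[-0.6293, -0.7771, 0.0000] o=[0.3937, -0.4843, 0.0000] → [0.5036, -0.4078, -0.1024, -0.6293, -0.7771, 0.0000]
J4: z=[-0.6293, -0.7771, 0.0000] o=[-0.0617, -0.7075, 0.0532] → [0.5450, -0.4413, 0.1111, -0.6293, -0.7771, 0.0000]
q̇ = J⁺·V = [-0.4810, 0.1140, -0.2220, -0.6480]

-0.4810 0.1140 -0.2220 -0.6480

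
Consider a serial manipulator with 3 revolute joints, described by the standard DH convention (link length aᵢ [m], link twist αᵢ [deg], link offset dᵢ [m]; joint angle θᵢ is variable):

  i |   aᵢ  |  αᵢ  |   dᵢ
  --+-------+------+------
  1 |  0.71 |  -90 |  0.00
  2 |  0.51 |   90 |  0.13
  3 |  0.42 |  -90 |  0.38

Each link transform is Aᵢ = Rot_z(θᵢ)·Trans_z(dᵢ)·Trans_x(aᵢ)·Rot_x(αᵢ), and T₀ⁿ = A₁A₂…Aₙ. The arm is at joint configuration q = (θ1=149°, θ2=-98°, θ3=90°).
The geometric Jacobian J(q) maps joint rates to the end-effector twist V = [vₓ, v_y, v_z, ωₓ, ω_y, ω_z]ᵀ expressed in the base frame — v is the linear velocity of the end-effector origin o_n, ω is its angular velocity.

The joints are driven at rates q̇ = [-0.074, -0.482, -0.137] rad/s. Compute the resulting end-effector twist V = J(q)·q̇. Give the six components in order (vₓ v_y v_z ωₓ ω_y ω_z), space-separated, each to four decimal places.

o_n = [-0.5085, -0.3361, 0.4522]
J₁: ẑ×o_n = [0.3361, -0.5085, 0.0000], ω = ẑ
J2: z=[-0.5150, -0.8572, 0.0000] o=[-0.6086, 0.3657, 0.0000] → [-0.3876, 0.2329, 0.4473, -0.5150, -0.8572, 0.0000]
J3: z=[0.8488, -0.5100, -0.1392] o=[-0.6147, 0.2177, 0.5050] → [-0.0501, 0.0301, -0.4159, 0.8488, -0.5100, -0.1392]
V = J·q̇ = [0.1688, -0.0787, -0.1586, 0.1320, 0.4830, -0.0549]

0.1688 -0.0787 -0.1586 0.1320 0.4830 -0.0549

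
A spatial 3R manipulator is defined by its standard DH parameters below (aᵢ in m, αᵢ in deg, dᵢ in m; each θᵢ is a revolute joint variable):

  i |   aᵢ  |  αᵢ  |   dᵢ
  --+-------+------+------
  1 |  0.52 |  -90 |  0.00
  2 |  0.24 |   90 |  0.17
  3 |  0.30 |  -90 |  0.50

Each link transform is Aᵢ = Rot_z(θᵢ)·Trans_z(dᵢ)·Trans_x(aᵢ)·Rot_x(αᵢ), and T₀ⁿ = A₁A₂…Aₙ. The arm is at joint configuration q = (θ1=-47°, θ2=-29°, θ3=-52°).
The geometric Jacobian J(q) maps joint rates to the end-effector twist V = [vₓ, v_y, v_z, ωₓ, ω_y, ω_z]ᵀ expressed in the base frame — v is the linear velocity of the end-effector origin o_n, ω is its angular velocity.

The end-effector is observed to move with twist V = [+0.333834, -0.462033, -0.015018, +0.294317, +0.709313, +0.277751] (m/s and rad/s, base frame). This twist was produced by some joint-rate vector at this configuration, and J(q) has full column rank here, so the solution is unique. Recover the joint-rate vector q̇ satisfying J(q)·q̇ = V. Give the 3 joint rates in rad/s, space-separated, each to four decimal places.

o_n = [0.3941, -0.5200, 0.6432]
J₁: ẑ×o_n = [0.5200, 0.3941, -0.0000], ω = ẑ
J2: z=[0.7314, 0.6820, 0.0000] o=[0.3546, -0.3803, 0.0000] → [0.4387, -0.4704, -0.1290, 0.7314, 0.6820, 0.0000]
J3: z=[-0.3306, 0.3546, 0.8746] o=[0.6221, -0.4179, 0.1164] → [0.2761, -0.0253, 0.1146, -0.3306, 0.3546, 0.8746]
q̇ = J⁺·V = [-0.2960, 0.6990, 0.6560]

-0.2960 0.6990 0.6560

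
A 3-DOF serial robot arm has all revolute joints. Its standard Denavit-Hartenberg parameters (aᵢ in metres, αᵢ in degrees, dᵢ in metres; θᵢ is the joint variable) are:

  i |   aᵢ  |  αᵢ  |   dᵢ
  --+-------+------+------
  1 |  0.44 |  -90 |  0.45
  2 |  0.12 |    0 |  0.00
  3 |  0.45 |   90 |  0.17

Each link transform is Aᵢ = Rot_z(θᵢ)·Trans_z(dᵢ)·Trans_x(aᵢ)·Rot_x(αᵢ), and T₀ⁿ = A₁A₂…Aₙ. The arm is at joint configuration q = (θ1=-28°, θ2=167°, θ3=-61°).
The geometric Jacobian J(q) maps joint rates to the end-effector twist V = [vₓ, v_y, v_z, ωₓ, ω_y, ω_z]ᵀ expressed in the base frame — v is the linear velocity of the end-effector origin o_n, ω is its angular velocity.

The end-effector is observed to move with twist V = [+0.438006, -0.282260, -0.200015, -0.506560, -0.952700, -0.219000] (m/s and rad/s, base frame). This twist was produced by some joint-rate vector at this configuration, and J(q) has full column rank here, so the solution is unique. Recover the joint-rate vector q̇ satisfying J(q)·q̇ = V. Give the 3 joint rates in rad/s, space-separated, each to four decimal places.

-0.2190 -0.5660 -0.5130

o_n = [0.2556, 0.0567, -0.0096]
J₁: ẑ×o_n = [-0.0567, 0.2556, 0.0000], ω = ẑ
J2: z=[0.4695, 0.8829, 0.0000] o=[0.3885, -0.2066, 0.4500] → [-0.4058, 0.2158, 0.2410, 0.4695, 0.8829, 0.0000]
J3: z=[0.4695, 0.8829, 0.0000] o=[0.2853, -0.1517, 0.4230] → [-0.3819, 0.2031, 0.1240, 0.4695, 0.8829, 0.0000]
q̇ = J⁺·V = [-0.2190, -0.5660, -0.5130]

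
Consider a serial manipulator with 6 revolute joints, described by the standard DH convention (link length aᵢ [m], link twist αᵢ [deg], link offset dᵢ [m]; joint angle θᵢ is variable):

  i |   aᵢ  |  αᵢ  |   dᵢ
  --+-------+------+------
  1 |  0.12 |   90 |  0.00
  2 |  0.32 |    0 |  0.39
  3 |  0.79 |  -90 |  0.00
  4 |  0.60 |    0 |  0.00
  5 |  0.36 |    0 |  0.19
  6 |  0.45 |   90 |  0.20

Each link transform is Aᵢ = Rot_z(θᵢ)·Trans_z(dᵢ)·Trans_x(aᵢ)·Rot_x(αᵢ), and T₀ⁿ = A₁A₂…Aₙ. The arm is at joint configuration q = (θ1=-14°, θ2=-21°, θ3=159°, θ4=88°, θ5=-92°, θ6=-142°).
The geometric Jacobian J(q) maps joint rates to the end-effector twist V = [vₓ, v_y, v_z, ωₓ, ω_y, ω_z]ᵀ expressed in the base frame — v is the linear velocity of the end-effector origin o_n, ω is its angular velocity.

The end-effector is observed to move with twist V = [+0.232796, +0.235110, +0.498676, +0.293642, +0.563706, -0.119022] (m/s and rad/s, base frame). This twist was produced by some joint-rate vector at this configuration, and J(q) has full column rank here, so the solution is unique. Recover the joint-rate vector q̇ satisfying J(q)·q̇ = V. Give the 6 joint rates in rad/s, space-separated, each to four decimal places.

-0.2840 0.0130 -0.6310 -0.0030 0.2210 -0.4400

o_n = [-0.4378, 0.0400, 0.1288]
J₁: ẑ×o_n = [-0.0400, -0.4378, 0.0000], ω = ẑ
J2: z=[-0.2419, -0.9703, 0.0000] o=[0.1164, -0.0290, 0.0000] → [-0.1250, 0.0312, -0.5545, -0.2419, -0.9703, 0.0000]
J3: z=[-0.2419, -0.9703, 0.0000] o=[0.3120, -0.4797, -0.1147] → [-0.2362, 0.0589, -0.8532, -0.2419, -0.9703, 0.0000]
J4: z=[-0.6493, 0.1619, -0.7431] o=[-0.2577, -0.3377, 0.4139] → [0.2345, -0.0513, -0.2161, -0.6493, 0.1619, -0.7431]
J5: z=[-0.6493, 0.1619, -0.7431] o=[-0.1277, 0.2479, 0.4279] → [-0.2029, 0.0362, 0.1852, -0.6493, 0.1619, -0.7431]
J6: z=[-0.6493, 0.1619, -0.7431] o=[-0.5161, 0.3189, 0.5270] → [-0.2717, -0.3167, 0.1684, -0.6493, 0.1619, -0.7431]
q̇ = J⁺·V = [-0.2840, 0.0130, -0.6310, -0.0030, 0.2210, -0.4400]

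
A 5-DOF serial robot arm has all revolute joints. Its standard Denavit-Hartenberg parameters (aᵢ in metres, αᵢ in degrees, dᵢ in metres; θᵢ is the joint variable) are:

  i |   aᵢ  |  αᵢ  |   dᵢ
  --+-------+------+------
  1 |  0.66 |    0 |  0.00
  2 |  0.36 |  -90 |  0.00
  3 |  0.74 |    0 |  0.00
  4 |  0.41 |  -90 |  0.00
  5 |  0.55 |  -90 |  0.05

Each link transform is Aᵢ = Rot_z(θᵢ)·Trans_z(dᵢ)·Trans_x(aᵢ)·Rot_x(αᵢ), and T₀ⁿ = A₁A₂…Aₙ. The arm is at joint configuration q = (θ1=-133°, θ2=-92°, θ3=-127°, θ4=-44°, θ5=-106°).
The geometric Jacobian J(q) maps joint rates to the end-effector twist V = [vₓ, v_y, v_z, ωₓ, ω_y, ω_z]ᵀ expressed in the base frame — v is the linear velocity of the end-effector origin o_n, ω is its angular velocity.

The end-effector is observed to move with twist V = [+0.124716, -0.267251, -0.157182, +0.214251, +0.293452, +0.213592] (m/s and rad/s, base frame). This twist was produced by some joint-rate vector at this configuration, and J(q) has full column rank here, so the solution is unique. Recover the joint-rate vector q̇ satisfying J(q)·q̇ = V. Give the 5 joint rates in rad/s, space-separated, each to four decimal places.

0.0030 -0.1430 -0.2200 -0.1390 0.3580

o_n = [-0.5887, -1.0918, 0.6808]
J₁: ẑ×o_n = [1.0918, -0.5887, 0.0000], ω = ẑ
J2: z=[0.0000, 0.0000, 1.0000] o=[-0.4501, -0.4827, 0.0000] → [0.6091, -0.1386, 0.0000, 0.0000, 0.0000, 1.0000]
J3: z=[-0.7071, -0.7071, 0.0000] o=[-0.7047, -0.2281, 0.0000] → [-0.4814, 0.4814, 0.6927, -0.7071, -0.7071, 0.0000]
J4: z=[-0.7071, -0.7071, 0.0000] o=[-0.3898, -0.5430, 0.5910] → [-0.0635, 0.0635, 0.2474, -0.7071, -0.7071, 0.0000]
J5: z=[-0.1106, 0.1106, 0.9877] o=[-0.1034, -0.8294, 0.6551] → [0.2620, -0.4764, 0.0827, -0.1106, 0.1106, 0.9877]
q̇ = J⁺·V = [0.0030, -0.1430, -0.2200, -0.1390, 0.3580]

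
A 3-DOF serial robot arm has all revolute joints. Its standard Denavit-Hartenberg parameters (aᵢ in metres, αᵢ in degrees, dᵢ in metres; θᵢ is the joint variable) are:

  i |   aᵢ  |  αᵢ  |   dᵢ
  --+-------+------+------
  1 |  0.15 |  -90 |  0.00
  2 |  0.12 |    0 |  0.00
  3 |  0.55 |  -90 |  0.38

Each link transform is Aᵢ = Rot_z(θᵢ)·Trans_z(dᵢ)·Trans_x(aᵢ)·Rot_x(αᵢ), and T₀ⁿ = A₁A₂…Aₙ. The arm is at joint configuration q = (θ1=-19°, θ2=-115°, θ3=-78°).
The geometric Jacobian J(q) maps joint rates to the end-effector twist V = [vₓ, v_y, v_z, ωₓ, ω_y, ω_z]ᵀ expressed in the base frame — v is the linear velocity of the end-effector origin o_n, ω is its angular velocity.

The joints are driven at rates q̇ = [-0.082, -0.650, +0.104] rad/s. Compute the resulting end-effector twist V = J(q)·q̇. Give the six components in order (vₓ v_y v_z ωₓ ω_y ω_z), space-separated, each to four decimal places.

0.0382 0.0247 -0.3256 -0.1778 -0.5163 -0.0820

o_n = [-0.2891, 0.5014, -0.0150]
J₁: ẑ×o_n = [-0.5014, -0.2891, 0.0000], ω = ẑ
J2: z=[0.3256, 0.9455, 0.0000] o=[0.1418, -0.0488, 0.0000] → [-0.0142, 0.0049, 0.5866, 0.3256, 0.9455, 0.0000]
J3: z=[0.3256, 0.9455, 0.0000] o=[0.0939, -0.0323, 0.1088] → [-0.1170, 0.0403, 0.5359, 0.3256, 0.9455, 0.0000]
V = J·q̇ = [0.0382, 0.0247, -0.3256, -0.1778, -0.5163, -0.0820]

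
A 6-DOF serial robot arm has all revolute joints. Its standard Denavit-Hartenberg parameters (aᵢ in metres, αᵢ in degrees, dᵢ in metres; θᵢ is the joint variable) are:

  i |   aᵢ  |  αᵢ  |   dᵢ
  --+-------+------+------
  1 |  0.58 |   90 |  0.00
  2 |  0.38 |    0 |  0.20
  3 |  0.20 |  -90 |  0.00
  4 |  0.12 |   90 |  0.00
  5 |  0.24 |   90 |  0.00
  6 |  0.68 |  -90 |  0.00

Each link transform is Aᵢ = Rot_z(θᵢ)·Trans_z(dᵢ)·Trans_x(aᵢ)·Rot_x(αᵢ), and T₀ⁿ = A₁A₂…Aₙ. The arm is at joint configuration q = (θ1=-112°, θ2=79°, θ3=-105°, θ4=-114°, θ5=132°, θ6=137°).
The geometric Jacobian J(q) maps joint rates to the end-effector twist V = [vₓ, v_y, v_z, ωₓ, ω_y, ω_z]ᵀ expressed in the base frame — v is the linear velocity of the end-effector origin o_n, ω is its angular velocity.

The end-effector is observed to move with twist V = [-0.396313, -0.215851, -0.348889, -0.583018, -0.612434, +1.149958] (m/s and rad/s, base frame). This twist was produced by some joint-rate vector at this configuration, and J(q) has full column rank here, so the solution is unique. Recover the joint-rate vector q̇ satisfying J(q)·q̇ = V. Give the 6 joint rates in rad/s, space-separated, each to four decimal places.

o_n = [-0.3557, -0.1376, 0.3513]
J₁: ẑ×o_n = [0.1376, -0.3557, 0.0000], ω = ẑ
J2: z=[-0.9272, 0.3746, 0.0000] o=[-0.2173, -0.5378, 0.0000] → [0.1316, 0.3257, -0.3192, -0.9272, 0.3746, 0.0000]
J3: z=[-0.9272, 0.3746, 0.0000] o=[-0.4299, -0.5301, 0.3730] → [-0.0081, -0.0201, -0.3917, -0.9272, 0.3746, 0.0000]
J4: z=[-0.1642, -0.4065, 0.8988] o=[-0.4972, -0.6967, 0.2853] → [-0.5294, 0.1380, -0.0343, -0.1642, -0.4065, 0.8988]
J5: z=[0.6847, 0.6089, 0.4005] o=[-0.5824, -0.6150, 0.3067] → [-0.1641, 0.0603, 0.1889, 0.6847, 0.6089, 0.4005]
J6: z=[-0.6376, 0.2342, 0.7339] o=[-0.4977, -0.7969, 0.4384] → [-0.5043, 0.0486, -0.4536, -0.6376, 0.2342, 0.7339]
q̇ = J⁺·V = [0.5850, -0.1330, -0.5680, 0.1880, -0.8310, 0.9930]

0.5850 -0.1330 -0.5680 0.1880 -0.8310 0.9930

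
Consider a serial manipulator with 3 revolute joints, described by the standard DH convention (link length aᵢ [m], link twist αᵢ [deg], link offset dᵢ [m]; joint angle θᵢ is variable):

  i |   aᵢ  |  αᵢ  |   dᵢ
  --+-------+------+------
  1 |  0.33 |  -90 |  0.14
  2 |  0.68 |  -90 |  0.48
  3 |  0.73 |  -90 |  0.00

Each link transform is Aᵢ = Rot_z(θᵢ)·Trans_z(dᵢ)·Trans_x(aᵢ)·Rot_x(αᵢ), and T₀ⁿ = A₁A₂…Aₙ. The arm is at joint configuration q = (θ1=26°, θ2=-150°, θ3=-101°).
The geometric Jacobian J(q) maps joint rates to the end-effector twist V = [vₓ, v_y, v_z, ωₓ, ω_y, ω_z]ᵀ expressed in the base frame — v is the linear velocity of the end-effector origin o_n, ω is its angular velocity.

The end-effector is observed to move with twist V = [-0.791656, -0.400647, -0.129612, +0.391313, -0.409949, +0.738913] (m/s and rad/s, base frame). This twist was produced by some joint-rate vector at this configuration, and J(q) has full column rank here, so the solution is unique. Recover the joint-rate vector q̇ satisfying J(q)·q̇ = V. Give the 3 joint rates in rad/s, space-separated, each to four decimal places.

o_n = [-0.6488, 1.0149, 0.4104]
J₁: ẑ×o_n = [-1.0149, -0.6488, 0.0000], ω = ẑ
J2: z=[-0.4384, 0.8988, 0.0000] o=[0.2966, 0.1447, 0.1400] → [0.2430, 0.1185, 0.4683, -0.4384, 0.8988, 0.0000]
J3: z=[0.4494, 0.2192, 0.8660] o=[-0.4431, 0.3179, 0.4800] → [-0.6188, -0.1469, 0.3583, 0.4494, 0.2192, 0.8660]
q̇ = J⁺·V = [0.4410, -0.5400, 0.3440]

0.4410 -0.5400 0.3440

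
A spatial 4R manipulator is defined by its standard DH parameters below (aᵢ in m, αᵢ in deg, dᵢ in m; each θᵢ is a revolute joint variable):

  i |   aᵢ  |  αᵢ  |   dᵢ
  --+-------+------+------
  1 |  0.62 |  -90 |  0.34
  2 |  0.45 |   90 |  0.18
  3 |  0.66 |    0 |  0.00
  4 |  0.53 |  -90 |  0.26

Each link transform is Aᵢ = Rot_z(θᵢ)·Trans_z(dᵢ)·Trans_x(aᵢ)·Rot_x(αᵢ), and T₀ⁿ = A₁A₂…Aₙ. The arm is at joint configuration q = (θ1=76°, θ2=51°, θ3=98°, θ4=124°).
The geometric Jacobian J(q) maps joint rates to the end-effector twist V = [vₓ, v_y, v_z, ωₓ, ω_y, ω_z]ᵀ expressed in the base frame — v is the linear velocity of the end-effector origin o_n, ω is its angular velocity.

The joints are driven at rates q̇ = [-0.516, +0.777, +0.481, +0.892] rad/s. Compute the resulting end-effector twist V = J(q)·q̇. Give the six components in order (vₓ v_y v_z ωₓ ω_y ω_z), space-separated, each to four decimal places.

1.0899 0.2481 -0.2736 -0.4958 1.2233 0.3481

o_n = [-0.2713, 0.8917, 0.5314]
J₁: ẑ×o_n = [-0.8917, -0.2713, 0.0000], ω = ẑ
J2: z=[-0.9703, 0.2419, 0.0000] o=[0.1500, 0.6016, 0.3400] → [0.0463, 0.1857, -0.1796, -0.9703, 0.2419, 0.0000]
J3: z=[0.1880, 0.7541, 0.6293] o=[0.0438, 0.9199, -0.0097] → [0.4258, -0.3000, 0.2323, 0.1880, 0.7541, 0.6293]
J4: z=[0.1880, 0.7541, 0.6293] o=[-0.6043, 1.0219, 0.0617] → [0.4362, 0.1213, -0.2756, 0.1880, 0.7541, 0.6293]
V = J·q̇ = [1.0899, 0.2481, -0.2736, -0.4958, 1.2233, 0.3481]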